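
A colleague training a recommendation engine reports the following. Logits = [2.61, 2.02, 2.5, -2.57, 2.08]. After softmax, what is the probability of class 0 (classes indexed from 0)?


Exponentials: e^2.61=13.5991, e^2.02=7.5383, e^2.5=12.1825, e^-2.57=0.0765, e^2.08=8.0045
Sum = 41.4009
Softmax = [0.3285, 0.1821, 0.2943, 0.0018, 0.1933]
p[0] = 13.5991/41.4009 = 0.3285

0.3285


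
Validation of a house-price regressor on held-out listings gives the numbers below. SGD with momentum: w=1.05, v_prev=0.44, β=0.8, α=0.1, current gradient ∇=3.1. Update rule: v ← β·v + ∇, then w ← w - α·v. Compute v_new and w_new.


v_new = 0.8·0.44 + 3.1 = 0.352 + 3.1 = 3.452
w_new = 1.05 - 0.1·3.452 = 1.05 - 0.3452 = 0.7048

v_new=3.452, w_new=0.7048


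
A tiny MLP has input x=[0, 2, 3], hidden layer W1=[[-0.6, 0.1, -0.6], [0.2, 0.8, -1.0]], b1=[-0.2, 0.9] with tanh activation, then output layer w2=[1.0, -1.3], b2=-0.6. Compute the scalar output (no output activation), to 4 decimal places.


z1[0] = (-0.6)·(0) + (0.1)·(2) + (-0.6)·(3) - 0.2 = -1.8
z1[1] = (0.2)·(0) + (0.8)·(2) + (-1.0)·(3) + 0.9 = -0.5
h = tanh(z1) = [-0.9468, -0.4621]
output = (1.0)·(-0.9468) + (-1.3)·(-0.4621) - 0.6 = -0.9461

-0.9461


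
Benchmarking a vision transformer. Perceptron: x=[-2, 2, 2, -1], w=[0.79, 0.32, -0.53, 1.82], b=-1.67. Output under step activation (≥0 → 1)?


z = (-2)·(0.79) + (2)·(0.32) + (2)·(-0.53) + (-1)·(1.82) - 1.67
  = -5.49
step(z) = 0 (z<0)

0


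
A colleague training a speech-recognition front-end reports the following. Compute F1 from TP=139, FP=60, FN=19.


Precision = 139/199 = 0.6985
Recall = 139/158 = 0.8797
F1 = 2·P·R/(P+R) = 2·TP/(2·TP+FP+FN) = 278/(278+60+19) = 278/357 = 0.7787

0.7787


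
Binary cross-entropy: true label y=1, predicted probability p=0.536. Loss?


BCE = -[y·ln(p) + (1-y)·ln(1-p)]
= -1·ln(0.536) - 0
= -ln(0.536) = 0.6236

0.6236


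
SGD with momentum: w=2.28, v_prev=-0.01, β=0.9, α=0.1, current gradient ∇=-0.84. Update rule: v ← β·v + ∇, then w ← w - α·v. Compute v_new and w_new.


v_new = 0.9·-0.01 - 0.84 = -0.009 - 0.84 = -0.849
w_new = 2.28 - 0.1·-0.849 = 2.28 + 0.0849 = 2.3649

v_new=-0.849, w_new=2.3649


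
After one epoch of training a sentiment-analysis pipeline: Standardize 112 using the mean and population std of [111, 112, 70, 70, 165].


μ = 105.6, σ = 35.0234
z = (112 - 105.6)/35.0234 = 0.1827

0.1827


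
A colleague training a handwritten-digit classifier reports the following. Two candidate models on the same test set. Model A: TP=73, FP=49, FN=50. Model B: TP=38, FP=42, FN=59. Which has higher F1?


Model A: P=73/122=0.5984, R=73/123=0.5935, F1=2PR/(P+R)=2TP/(2TP+FP+FN)=146/245=0.5959
Model B: P=38/80=0.475, R=38/97=0.3918, F1=2PR/(P+R)=2TP/(2TP+FP+FN)=76/177=0.4294
0.5959 > 0.4294 → Model A

Model A


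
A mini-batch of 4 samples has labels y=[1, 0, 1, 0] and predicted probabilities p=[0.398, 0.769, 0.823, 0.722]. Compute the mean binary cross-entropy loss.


L[0] = -ln(0.398) = 0.9213
L[1] = -ln(1-0.769) = -ln(0.231) = 1.4653
L[2] = -ln(0.823) = 0.1948
L[3] = -ln(1-0.722) = -ln(0.278) = 1.2801
mean = (0.9213 + 1.4653 + 0.1948 + 1.2801)/4 = 0.9654

0.9654


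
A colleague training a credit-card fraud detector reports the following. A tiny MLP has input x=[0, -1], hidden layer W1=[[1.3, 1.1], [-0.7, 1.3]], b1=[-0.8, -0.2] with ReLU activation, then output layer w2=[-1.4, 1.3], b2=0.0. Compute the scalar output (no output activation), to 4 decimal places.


z1[0] = (1.3)·(0) + (1.1)·(-1) - 0.8 = -1.9
z1[1] = (-0.7)·(0) + (1.3)·(-1) - 0.2 = -1.5
h = ReLU(z1) = [0.0, 0.0]
output = (-1.4)·(0.0) + (1.3)·(0.0) + 0.0 = 0.0

0.0


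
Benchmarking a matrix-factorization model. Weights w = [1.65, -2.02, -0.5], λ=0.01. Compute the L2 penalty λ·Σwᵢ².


‖w‖₂² = (1.65)² + (-2.02)² + (-0.5)²
     = 2.7225 + 4.0804 + 0.25
     = 7.0529
λ·‖w‖₂² = 0.01·7.0529 = 0.070529

0.070529


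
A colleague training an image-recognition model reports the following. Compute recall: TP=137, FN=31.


Recall = TP/(TP+FN)
= 137/(137+31)
= 137/168 = 81.55%

81.55%


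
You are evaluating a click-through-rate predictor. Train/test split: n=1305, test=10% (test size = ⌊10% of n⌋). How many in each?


Test = ⌊1305·10/100⌋ = 130
Train = 1305 - 130 = 1175

Train: 1175, Test: 130


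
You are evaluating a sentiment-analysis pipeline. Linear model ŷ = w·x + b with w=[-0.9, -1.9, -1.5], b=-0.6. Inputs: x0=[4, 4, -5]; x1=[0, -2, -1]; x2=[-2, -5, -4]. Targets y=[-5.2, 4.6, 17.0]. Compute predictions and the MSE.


ŷ0 = (-0.9)·(4) + (-1.9)·(4) + (-1.5)·(-5) - 0.6 = -4.3
ŷ1 = (-0.9)·(0) + (-1.9)·(-2) + (-1.5)·(-1) - 0.6 = 4.7
ŷ2 = (-0.9)·(-2) + (-1.9)·(-5) + (-1.5)·(-4) - 0.6 = 16.7
errors² = [0.81, 0.01, 0.09]
MSE = 0.9100/3 = 0.3033

0.3033


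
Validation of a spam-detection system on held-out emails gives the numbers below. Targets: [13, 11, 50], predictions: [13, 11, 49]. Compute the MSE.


Squared errors: (13-13)²=0, (11-11)²=0, (50-49)²=1
Sum = 1
MSE = 1/3 = 1/3

1/3


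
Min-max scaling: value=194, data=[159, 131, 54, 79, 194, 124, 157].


min=54, max=194
(194-54)/(194-54) = 140/140 = 1.0

1.0


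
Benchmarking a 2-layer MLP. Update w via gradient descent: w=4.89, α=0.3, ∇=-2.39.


w_new = w - α·∇
= 4.89 - 0.3·-2.39
= 4.89 + 0.717
= 5.607

5.607


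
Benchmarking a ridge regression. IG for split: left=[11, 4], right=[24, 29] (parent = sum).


Parent = [35, 33], H_parent = 0.9994
H_left = 0.8366 (n=15), H_right = 0.9936 (n=53)
H_children = (15/68)·0.8366 + (53/68)·0.9936 = 0.959
IG = 0.9994 - 0.959 = 0.0404

0.0404


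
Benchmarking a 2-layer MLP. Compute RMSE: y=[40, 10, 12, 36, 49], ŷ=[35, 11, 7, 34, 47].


MSE = 59/5 = 11.8
RMSE = √(59/5) = 3.4351

3.4351


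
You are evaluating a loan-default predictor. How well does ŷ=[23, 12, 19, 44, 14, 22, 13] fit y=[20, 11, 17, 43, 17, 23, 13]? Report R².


ȳ = 20.5714
SS_res = Σ(y-ŷ)² = 25
SS_tot = Σ(y-ȳ)² = 683.71
R² = 1 - SS_res/SS_tot = 1 - 0.0366 = 0.9634

0.9634


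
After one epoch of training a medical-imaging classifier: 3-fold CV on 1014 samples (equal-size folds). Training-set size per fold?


Fold size = 1014/3 = 338
Training per fold = 1014 - 338 = 676

676


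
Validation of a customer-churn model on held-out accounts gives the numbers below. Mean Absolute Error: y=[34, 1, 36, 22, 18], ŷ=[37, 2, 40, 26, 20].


Absolute errors: |34-37|=3, |1-2|=1, |36-40|=4, |22-26|=4, |18-20|=2
Sum = 14
MAE = 14/5 = 14/5

14/5


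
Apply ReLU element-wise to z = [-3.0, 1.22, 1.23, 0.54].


ReLU(-3.0) = max(0, -3.0) = 0.0
ReLU(1.22) = max(0, 1.22) = 1.22
ReLU(1.23) = max(0, 1.23) = 1.23
ReLU(0.54) = max(0, 0.54) = 0.54
result = [0.0, 1.22, 1.23, 0.54]

[0.0, 1.22, 1.23, 0.54]


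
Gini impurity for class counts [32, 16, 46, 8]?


Probabilities: [32/102, 16/102, 46/102, 8/102] ≈ [0.3137, 0.1569, 0.451, 0.0784]
Σpᵢ² = (1024 + 256 + 2116 + 64)/102² = 3460/10404
Gini = 1 - Σpᵢ² = 1 - 3460/10404 = 0.6674

0.6674


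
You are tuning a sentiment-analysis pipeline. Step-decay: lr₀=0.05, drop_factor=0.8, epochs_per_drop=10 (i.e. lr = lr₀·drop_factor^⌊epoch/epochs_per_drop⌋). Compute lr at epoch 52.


n_drops = ⌊52/10⌋ = 5
lr = 0.05·0.8^5 = 0.05·0.32768 = 0.016384

0.016384


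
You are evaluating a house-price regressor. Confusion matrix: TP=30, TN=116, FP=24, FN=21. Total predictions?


Total = TP + TN + FP + FN
= 30 + 116 + 24 + 21
= 191
(Predicted positive: 54, predicted negative: 137)

191


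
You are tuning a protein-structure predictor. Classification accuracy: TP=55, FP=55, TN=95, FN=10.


Accuracy = (TP+TN)/(TP+TN+FP+FN)
= (55+95)/(215)
= 150/215 = 69.77%

69.77%


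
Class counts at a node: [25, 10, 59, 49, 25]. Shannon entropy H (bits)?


Probabilities: [25/168, 10/168, 59/168, 49/168, 25/168] ≈ [0.1488, 0.0595, 0.3512, 0.2917, 0.1488]
H = -((25/168)·log₂(25/168) + (10/168)·log₂(10/168) + (59/168)·log₂(59/168) + (49/168)·log₂(49/168) + (25/168)·log₂(25/168))
  = 2.1089 bits

2.1089 bits


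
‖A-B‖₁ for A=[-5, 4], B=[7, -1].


d = |-5-7| + |4+ 1|
  = 12 + 5
  = 17

17


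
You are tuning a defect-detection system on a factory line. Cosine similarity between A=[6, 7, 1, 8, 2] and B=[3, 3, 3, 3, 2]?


A·B = 6·3 + 7·3 + 1·3 + 8·3 + 2·2 = 70
‖A‖ = √154 = 12.4097, ‖B‖ = √40 = 6.3246
cos = 70/(√154·√40) = 70/√6160 = 0.8919

0.8919


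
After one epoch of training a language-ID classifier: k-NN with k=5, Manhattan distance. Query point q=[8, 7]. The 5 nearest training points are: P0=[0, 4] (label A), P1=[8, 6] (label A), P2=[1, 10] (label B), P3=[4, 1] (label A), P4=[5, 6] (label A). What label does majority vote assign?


d(q,P0) = 11  (label A)
d(q,P1) = 1  (label A)
d(q,P2) = 10  (label B)
d(q,P3) = 10  (label A)
d(q,P4) = 4  (label A)
Votes: A=4, B=1
Majority → A

A


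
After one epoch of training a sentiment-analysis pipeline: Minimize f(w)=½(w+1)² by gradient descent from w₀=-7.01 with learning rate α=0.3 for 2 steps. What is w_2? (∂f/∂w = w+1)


step 1: grad = -7.01+1 = -6.01; w = -7.01 - 0.3·(-6.01) = -5.207
step 2: grad = -5.207+1 = -4.207; w = -5.207 - 0.3·(-4.207) = -3.9449

-3.9449


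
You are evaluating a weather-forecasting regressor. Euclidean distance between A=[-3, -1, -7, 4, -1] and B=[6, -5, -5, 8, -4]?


d = √((-3-6)² + (-1+ 5)² + (-7+ 5)² + (4-8)² + (-1+ 4)²)
  = √(81 + 16 + 4 + 16 + 9)
  = √126 = 11.225

11.225


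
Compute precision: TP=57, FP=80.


Precision = TP/(TP+FP)
= 57/(57+80)
= 57/137 = 41.61%

41.61%


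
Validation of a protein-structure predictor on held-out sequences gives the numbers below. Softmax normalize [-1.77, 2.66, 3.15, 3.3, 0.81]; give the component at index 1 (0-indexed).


Exponentials: e^-1.77=0.1703, e^2.66=14.2963, e^3.15=23.3361, e^3.3=27.1126, e^0.81=2.2479
Sum = 67.1632
Softmax = [0.0025, 0.2129, 0.3475, 0.4037, 0.0335]
p[1] = 14.2963/67.1632 = 0.2129

0.2129


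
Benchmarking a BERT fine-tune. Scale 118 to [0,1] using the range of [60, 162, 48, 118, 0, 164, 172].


min=0, max=172
(118-0)/(172-0) = 118/172 = 0.686

0.686


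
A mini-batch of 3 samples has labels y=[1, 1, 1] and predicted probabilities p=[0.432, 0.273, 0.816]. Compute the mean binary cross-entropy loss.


L[0] = -ln(0.432) = 0.8393
L[1] = -ln(0.273) = 1.2983
L[2] = -ln(0.816) = 0.2033
mean = (0.8393 + 1.2983 + 0.2033)/3 = 0.7803

0.7803


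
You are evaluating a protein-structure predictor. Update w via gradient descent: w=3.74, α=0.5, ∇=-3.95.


w_new = w - α·∇
= 3.74 - 0.5·-3.95
= 3.74 + 1.975
= 5.715

5.715


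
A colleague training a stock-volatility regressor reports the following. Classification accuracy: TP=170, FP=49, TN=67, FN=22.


Accuracy = (TP+TN)/(TP+TN+FP+FN)
= (170+67)/(308)
= 237/308 = 76.95%

76.95%


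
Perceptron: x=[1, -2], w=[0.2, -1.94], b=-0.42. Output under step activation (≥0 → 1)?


z = (1)·(0.2) + (-2)·(-1.94) - 0.42
  = 3.66
step(z) = 1 (z≥0)

1


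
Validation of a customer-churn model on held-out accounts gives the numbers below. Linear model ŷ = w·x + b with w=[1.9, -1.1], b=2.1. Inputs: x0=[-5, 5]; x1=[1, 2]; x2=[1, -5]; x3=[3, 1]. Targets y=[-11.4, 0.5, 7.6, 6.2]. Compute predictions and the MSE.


ŷ0 = (1.9)·(-5) + (-1.1)·(5) + 2.1 = -12.9
ŷ1 = (1.9)·(1) + (-1.1)·(2) + 2.1 = 1.8
ŷ2 = (1.9)·(1) + (-1.1)·(-5) + 2.1 = 9.5
ŷ3 = (1.9)·(3) + (-1.1)·(1) + 2.1 = 6.7
errors² = [2.25, 1.69, 3.61, 0.25]
MSE = 7.8000/4 = 1.95

1.95


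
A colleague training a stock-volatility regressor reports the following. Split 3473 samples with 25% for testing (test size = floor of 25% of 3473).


Test = ⌊3473·25/100⌋ = 868
Train = 3473 - 868 = 2605

Train: 2605, Test: 868


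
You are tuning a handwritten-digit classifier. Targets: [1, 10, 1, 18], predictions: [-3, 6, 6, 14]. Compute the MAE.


Absolute errors: |1+ 3|=4, |10-6|=4, |1-6|=5, |18-14|=4
Sum = 17
MAE = 17/4 = 17/4

17/4


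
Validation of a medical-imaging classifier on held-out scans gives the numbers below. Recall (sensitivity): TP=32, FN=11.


Recall = TP/(TP+FN)
= 32/(32+11)
= 32/43 = 74.42%

74.42%


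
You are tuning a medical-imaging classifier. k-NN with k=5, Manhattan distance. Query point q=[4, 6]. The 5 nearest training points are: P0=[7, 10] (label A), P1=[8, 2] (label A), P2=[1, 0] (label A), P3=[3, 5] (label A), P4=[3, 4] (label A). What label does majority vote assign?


d(q,P0) = 7  (label A)
d(q,P1) = 8  (label A)
d(q,P2) = 9  (label A)
d(q,P3) = 2  (label A)
d(q,P4) = 3  (label A)
Votes: A=5, B=0
Majority → A

A


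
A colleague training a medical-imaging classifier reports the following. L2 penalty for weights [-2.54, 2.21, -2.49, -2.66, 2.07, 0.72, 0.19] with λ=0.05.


‖w‖₂² = (-2.54)² + (2.21)² + (-2.49)² + (-2.66)² + (2.07)² + (0.72)² + (0.19)²
     = 6.4516 + 4.8841 + 6.2001 + 7.0756 + 4.2849 + 0.5184 + 0.0361
     = 29.4508
λ·‖w‖₂² = 0.05·29.4508 = 1.47254

1.47254


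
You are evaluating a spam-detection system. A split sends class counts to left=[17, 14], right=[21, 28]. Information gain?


Parent = [38, 42], H_parent = 0.9982
H_left = 0.9932 (n=31), H_right = 0.9852 (n=49)
H_children = (31/80)·0.9932 + (49/80)·0.9852 = 0.9883
IG = 0.9982 - 0.9883 = 0.0099

0.0099


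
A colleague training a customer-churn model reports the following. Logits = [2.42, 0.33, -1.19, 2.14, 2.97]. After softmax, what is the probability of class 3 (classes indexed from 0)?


Exponentials: e^2.42=11.2459, e^0.33=1.391, e^-1.19=0.3042, e^2.14=8.4994, e^2.97=19.4919
Sum = 40.9324
Softmax = [0.2747, 0.034, 0.0074, 0.2076, 0.4762]
p[3] = 8.4994/40.9324 = 0.2076

0.2076


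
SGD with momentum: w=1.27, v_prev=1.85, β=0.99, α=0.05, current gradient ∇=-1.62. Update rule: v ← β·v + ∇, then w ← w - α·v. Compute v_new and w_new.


v_new = 0.99·1.85 - 1.62 = 1.8315 - 1.62 = 0.2115
w_new = 1.27 - 0.05·0.2115 = 1.27 - 0.010575 = 1.259425

v_new=0.2115, w_new=1.259425


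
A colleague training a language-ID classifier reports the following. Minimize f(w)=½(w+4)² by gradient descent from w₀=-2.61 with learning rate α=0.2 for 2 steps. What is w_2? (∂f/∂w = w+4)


step 1: grad = -2.61+4 = 1.39; w = -2.61 - 0.2·(1.39) = -2.888
step 2: grad = -2.888+4 = 1.112; w = -2.888 - 0.2·(1.112) = -3.1104

-3.1104


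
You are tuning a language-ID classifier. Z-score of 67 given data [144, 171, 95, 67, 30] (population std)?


μ = 101.4, σ = 50.9533
z = (67 - 101.4)/50.9533 = -0.6751

-0.6751


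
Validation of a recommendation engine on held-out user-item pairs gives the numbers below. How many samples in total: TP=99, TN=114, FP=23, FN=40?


Total = TP + TN + FP + FN
= 99 + 114 + 23 + 40
= 276
(Predicted positive: 122, predicted negative: 154)

276


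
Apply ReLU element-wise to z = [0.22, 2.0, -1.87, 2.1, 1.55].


ReLU(0.22) = max(0, 0.22) = 0.22
ReLU(2.0) = max(0, 2.0) = 2.0
ReLU(-1.87) = max(0, -1.87) = 0.0
ReLU(2.1) = max(0, 2.1) = 2.1
ReLU(1.55) = max(0, 1.55) = 1.55
result = [0.22, 2.0, 0.0, 2.1, 1.55]

[0.22, 2.0, 0.0, 2.1, 1.55]


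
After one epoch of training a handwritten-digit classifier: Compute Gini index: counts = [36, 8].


Probabilities: [36/44, 8/44] ≈ [0.8182, 0.1818]
Σpᵢ² = (1296 + 64)/44² = 1360/1936
Gini = 1 - Σpᵢ² = 1 - 1360/1936 = 0.2975

0.2975


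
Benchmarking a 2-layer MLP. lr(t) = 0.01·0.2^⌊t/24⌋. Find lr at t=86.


n_drops = ⌊86/24⌋ = 3
lr = 0.01·0.2^3 = 0.01·0.008 = 0.00008

0.00008


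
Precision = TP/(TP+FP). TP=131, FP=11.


Precision = TP/(TP+FP)
= 131/(131+11)
= 131/142 = 92.25%

92.25%


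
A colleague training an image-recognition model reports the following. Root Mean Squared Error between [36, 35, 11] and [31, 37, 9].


MSE = 33/3 = 11
RMSE = √(33/3) = 3.3166

3.3166


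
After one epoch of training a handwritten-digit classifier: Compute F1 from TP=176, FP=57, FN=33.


Precision = 176/233 = 0.7554
Recall = 176/209 = 0.8421
F1 = 2·P·R/(P+R) = 2·TP/(2·TP+FP+FN) = 352/(352+57+33) = 352/442 = 0.7964

0.7964


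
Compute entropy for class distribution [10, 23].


Probabilities: [10/33, 23/33] ≈ [0.303, 0.697]
H = -((10/33)·log₂(10/33) + (23/33)·log₂(23/33))
  = 0.885 bits

0.885 bits


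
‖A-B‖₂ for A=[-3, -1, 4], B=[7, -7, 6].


d = √((-3-7)² + (-1+ 7)² + (4-6)²)
  = √(100 + 36 + 4)
  = √140 = 11.8322

11.8322


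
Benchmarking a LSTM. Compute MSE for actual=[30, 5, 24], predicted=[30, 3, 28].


Squared errors: (30-30)²=0, (5-3)²=4, (24-28)²=16
Sum = 20
MSE = 20/3 = 20/3

20/3


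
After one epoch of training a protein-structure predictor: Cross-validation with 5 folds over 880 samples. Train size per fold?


Fold size = 880/5 = 176
Training per fold = 880 - 176 = 704

704


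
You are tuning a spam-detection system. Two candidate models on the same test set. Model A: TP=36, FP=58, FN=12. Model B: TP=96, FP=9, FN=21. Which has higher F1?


Model A: P=36/94=0.383, R=36/48=0.75, F1=2PR/(P+R)=2TP/(2TP+FP+FN)=72/142=0.507
Model B: P=96/105=0.9143, R=96/117=0.8205, F1=2PR/(P+R)=2TP/(2TP+FP+FN)=192/222=0.8649
0.507 < 0.8649 → Model B

Model B


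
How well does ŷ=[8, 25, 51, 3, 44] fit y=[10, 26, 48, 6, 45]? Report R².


ȳ = 27
SS_res = Σ(y-ŷ)² = 24
SS_tot = Σ(y-ȳ)² = 1496
R² = 1 - SS_res/SS_tot = 1 - 0.016 = 0.984

0.984


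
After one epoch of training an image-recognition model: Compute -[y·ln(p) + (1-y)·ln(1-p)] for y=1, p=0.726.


BCE = -[y·ln(p) + (1-y)·ln(1-p)]
= -1·ln(0.726) - 0
= -ln(0.726) = 0.3202

0.3202


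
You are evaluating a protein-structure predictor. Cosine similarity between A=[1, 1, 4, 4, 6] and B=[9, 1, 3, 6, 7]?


A·B = 1·9 + 1·1 + 4·3 + 4·6 + 6·7 = 88
‖A‖ = √70 = 8.3666, ‖B‖ = √176 = 13.2665
cos = 88/(√70·√176) = 88/√12320 = 0.7928

0.7928


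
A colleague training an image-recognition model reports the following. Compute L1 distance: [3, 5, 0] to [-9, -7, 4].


d = |3+ 9| + |5+ 7| + |0-4|
  = 12 + 12 + 4
  = 28

28


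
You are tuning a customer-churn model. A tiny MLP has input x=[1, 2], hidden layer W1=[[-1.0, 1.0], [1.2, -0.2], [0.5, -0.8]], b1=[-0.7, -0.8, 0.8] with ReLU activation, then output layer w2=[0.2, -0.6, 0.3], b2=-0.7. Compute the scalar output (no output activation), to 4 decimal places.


z1[0] = (-1.0)·(1) + (1.0)·(2) - 0.7 = 0.3
z1[1] = (1.2)·(1) + (-0.2)·(2) - 0.8 = 0.0
z1[2] = (0.5)·(1) + (-0.8)·(2) + 0.8 = -0.3
h = ReLU(z1) = [0.3, 0.0, 0.0]
output = (0.2)·(0.3) + (-0.6)·(0.0) + (0.3)·(0.0) - 0.7 = -0.64

-0.64


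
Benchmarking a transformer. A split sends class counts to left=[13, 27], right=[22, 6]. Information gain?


Parent = [35, 33], H_parent = 0.9994
H_left = 0.9097 (n=40), H_right = 0.7496 (n=28)
H_children = (40/68)·0.9097 + (28/68)·0.7496 = 0.8438
IG = 0.9994 - 0.8438 = 0.1556

0.1556


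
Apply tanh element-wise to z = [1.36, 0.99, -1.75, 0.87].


tanh(1.36) = 0.8764
tanh(0.99) = 0.7574
tanh(-1.75) = -0.9414
tanh(0.87) = 0.7014
result = [0.8764, 0.7574, -0.9414, 0.7014]

[0.8764, 0.7574, -0.9414, 0.7014]


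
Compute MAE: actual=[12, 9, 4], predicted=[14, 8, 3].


Absolute errors: |12-14|=2, |9-8|=1, |4-3|=1
Sum = 4
MAE = 4/3 = 4/3

4/3


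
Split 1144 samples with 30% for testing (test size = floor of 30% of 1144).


Test = ⌊1144·30/100⌋ = 343
Train = 1144 - 343 = 801

Train: 801, Test: 343


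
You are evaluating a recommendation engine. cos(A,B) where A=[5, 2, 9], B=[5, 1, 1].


A·B = 5·5 + 2·1 + 9·1 = 36
‖A‖ = √110 = 10.4881, ‖B‖ = √27 = 5.1962
cos = 36/(√110·√27) = 36/√2970 = 0.6606

0.6606


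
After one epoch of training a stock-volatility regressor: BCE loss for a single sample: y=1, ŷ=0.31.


BCE = -[y·ln(p) + (1-y)·ln(1-p)]
= -1·ln(0.31) - 0
= -ln(0.31) = 1.1712

1.1712


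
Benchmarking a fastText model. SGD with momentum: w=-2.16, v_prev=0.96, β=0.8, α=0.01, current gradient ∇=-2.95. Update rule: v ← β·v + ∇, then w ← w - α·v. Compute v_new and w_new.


v_new = 0.8·0.96 - 2.95 = 0.768 - 2.95 = -2.182
w_new = -2.16 - 0.01·-2.182 = -2.16 + 0.02182 = -2.13818

v_new=-2.182, w_new=-2.13818


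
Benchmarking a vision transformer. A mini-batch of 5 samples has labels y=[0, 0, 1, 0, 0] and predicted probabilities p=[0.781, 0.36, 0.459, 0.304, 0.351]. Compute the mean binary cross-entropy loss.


L[0] = -ln(1-0.781) = -ln(0.219) = 1.5187
L[1] = -ln(1-0.36) = -ln(0.64) = 0.4463
L[2] = -ln(0.459) = 0.7787
L[3] = -ln(1-0.304) = -ln(0.696) = 0.3624
L[4] = -ln(1-0.351) = -ln(0.649) = 0.4323
mean = (1.5187 + 0.4463 + 0.7787 + 0.3624 + 0.4323)/5 = 0.7077

0.7077


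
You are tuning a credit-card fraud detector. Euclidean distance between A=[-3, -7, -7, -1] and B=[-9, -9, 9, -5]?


d = √((-3+ 9)² + (-7+ 9)² + (-7-9)² + (-1+ 5)²)
  = √(36 + 4 + 256 + 16)
  = √312 = 17.6635

17.6635


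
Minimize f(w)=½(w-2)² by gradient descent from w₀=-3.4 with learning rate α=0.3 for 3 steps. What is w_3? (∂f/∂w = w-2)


step 1: grad = -3.4-2 = -5.4; w = -3.4 - 0.3·(-5.4) = -1.78
step 2: grad = -1.78-2 = -3.78; w = -1.78 - 0.3·(-3.78) = -0.646
step 3: grad = -0.646-2 = -2.646; w = -0.646 - 0.3·(-2.646) = 0.1478

0.1478


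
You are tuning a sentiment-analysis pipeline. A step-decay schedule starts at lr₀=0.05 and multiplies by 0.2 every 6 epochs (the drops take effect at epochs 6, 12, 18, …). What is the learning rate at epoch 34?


n_drops = ⌊34/6⌋ = 5
lr = 0.05·0.2^5 = 0.05·0.00032 = 0.000016

0.000016


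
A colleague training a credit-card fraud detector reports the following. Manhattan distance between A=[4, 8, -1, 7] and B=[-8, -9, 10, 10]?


d = |4+ 8| + |8+ 9| + |-1-10| + |7-10|
  = 12 + 17 + 11 + 3
  = 43

43


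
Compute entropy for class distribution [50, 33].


Probabilities: [50/83, 33/83] ≈ [0.6024, 0.3976]
H = -((50/83)·log₂(50/83) + (33/83)·log₂(33/83))
  = 0.9695 bits

0.9695 bits


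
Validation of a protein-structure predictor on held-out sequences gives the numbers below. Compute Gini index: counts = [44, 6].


Probabilities: [44/50, 6/50] ≈ [0.88, 0.12]
Σpᵢ² = (1936 + 36)/50² = 1972/2500
Gini = 1 - Σpᵢ² = 1 - 1972/2500 = 0.2112

0.2112


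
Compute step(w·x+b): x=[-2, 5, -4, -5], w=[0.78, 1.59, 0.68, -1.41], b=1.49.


z = (-2)·(0.78) + (5)·(1.59) + (-4)·(0.68) + (-5)·(-1.41) + 1.49
  = 12.21
step(z) = 1 (z≥0)

1


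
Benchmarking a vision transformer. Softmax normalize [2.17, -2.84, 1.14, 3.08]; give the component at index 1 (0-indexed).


Exponentials: e^2.17=8.7583, e^-2.84=0.0584, e^1.14=3.1268, e^3.08=21.7584
Sum = 33.7019
Softmax = [0.2599, 0.0017, 0.0928, 0.6456]
p[1] = 0.0584/33.7019 = 0.0017

0.0017


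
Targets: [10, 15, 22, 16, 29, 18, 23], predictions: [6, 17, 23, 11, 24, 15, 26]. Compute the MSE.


Squared errors: (10-6)²=16, (15-17)²=4, (22-23)²=1, (16-11)²=25, (29-24)²=25, (18-15)²=9, (23-26)²=9
Sum = 89
MSE = 89/7 = 89/7

89/7


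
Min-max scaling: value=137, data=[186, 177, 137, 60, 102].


min=60, max=186
(137-60)/(186-60) = 77/126 = 0.6111

0.6111


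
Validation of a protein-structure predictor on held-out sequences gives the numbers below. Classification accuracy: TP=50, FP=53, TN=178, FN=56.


Accuracy = (TP+TN)/(TP+TN+FP+FN)
= (50+178)/(337)
= 228/337 = 67.66%

67.66%


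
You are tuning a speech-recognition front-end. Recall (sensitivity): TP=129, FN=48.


Recall = TP/(TP+FN)
= 129/(129+48)
= 129/177 = 72.88%

72.88%


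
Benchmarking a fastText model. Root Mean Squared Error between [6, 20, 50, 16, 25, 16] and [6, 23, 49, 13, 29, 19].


MSE = 44/6 = 7.3333
RMSE = √(44/6) = 2.708

2.708


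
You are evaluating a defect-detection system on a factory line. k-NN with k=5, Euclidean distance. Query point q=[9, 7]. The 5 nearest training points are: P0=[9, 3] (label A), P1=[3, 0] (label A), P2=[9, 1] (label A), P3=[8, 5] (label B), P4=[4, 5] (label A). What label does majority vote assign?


d(q,P0) = 4.0  (label A)
d(q,P1) = 9.2195  (label A)
d(q,P2) = 6.0  (label A)
d(q,P3) = 2.2361  (label B)
d(q,P4) = 5.3852  (label A)
Votes: A=4, B=1
Majority → A

A


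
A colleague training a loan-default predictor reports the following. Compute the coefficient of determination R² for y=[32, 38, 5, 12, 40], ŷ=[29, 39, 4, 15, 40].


ȳ = 25.4
SS_res = Σ(y-ŷ)² = 20
SS_tot = Σ(y-ȳ)² = 1011.2
R² = 1 - SS_res/SS_tot = 1 - 0.0198 = 0.9802

0.9802


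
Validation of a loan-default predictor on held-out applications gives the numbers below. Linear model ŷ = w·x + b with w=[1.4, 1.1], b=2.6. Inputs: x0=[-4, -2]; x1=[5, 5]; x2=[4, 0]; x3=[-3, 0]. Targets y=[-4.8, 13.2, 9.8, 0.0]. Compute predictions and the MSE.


ŷ0 = (1.4)·(-4) + (1.1)·(-2) + 2.6 = -5.2
ŷ1 = (1.4)·(5) + (1.1)·(5) + 2.6 = 15.1
ŷ2 = (1.4)·(4) + (1.1)·(0) + 2.6 = 8.2
ŷ3 = (1.4)·(-3) + (1.1)·(0) + 2.6 = -1.6
errors² = [0.16, 3.61, 2.56, 2.56]
MSE = 8.8900/4 = 2.2225

2.2225


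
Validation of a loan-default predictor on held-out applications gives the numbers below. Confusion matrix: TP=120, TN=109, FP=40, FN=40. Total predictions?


Total = TP + TN + FP + FN
= 120 + 109 + 40 + 40
= 309
(Predicted positive: 160, predicted negative: 149)

309


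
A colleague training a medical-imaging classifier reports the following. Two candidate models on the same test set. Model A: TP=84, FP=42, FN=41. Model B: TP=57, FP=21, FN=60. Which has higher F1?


Model A: P=84/126=0.6667, R=84/125=0.672, F1=2PR/(P+R)=2TP/(2TP+FP+FN)=168/251=0.6693
Model B: P=57/78=0.7308, R=57/117=0.4872, F1=2PR/(P+R)=2TP/(2TP+FP+FN)=114/195=0.5846
0.6693 > 0.5846 → Model A

Model A


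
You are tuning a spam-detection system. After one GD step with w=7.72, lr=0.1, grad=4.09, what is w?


w_new = w - α·∇
= 7.72 - 0.1·4.09
= 7.72 - 0.409
= 7.311

7.311


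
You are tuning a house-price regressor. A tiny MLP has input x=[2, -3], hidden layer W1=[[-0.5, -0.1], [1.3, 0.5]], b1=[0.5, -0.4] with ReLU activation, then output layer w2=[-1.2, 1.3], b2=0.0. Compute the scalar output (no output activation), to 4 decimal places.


z1[0] = (-0.5)·(2) + (-0.1)·(-3) + 0.5 = -0.2
z1[1] = (1.3)·(2) + (0.5)·(-3) - 0.4 = 0.7
h = ReLU(z1) = [0.0, 0.7]
output = (-1.2)·(0.0) + (1.3)·(0.7) + 0.0 = 0.91

0.91


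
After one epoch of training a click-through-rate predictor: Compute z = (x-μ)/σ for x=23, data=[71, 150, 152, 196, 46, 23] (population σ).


μ = 106.3333, σ = 63.0679
z = (23 - 106.3333)/63.0679 = -1.3213

-1.3213


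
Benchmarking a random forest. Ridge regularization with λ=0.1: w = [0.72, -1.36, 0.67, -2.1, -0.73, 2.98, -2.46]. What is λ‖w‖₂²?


‖w‖₂² = (0.72)² + (-1.36)² + (0.67)² + (-2.1)² + (-0.73)² + (2.98)² + (-2.46)²
     = 0.5184 + 1.8496 + 0.4489 + 4.41 + 0.5329 + 8.8804 + 6.0516
     = 22.6918
λ·‖w‖₂² = 0.1·22.6918 = 2.26918

2.26918


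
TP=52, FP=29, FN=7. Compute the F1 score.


Precision = 52/81 = 0.642
Recall = 52/59 = 0.8814
F1 = 2·P·R/(P+R) = 2·TP/(2·TP+FP+FN) = 104/(104+29+7) = 104/140 = 0.7429

0.7429


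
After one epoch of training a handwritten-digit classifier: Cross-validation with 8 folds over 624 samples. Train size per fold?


Fold size = 624/8 = 78
Training per fold = 624 - 78 = 546

546


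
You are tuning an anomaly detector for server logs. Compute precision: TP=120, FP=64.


Precision = TP/(TP+FP)
= 120/(120+64)
= 120/184 = 65.22%

65.22%


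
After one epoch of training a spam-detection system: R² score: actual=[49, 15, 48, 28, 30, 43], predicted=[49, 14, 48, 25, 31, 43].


ȳ = 35.5
SS_res = Σ(y-ŷ)² = 11
SS_tot = Σ(y-ȳ)² = 901.5
R² = 1 - SS_res/SS_tot = 1 - 0.0122 = 0.9878

0.9878


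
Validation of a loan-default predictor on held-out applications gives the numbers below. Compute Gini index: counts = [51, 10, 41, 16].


Probabilities: [51/118, 10/118, 41/118, 16/118] ≈ [0.4322, 0.0847, 0.3475, 0.1356]
Σpᵢ² = (2601 + 100 + 1681 + 256)/118² = 4638/13924
Gini = 1 - Σpᵢ² = 1 - 4638/13924 = 0.6669

0.6669


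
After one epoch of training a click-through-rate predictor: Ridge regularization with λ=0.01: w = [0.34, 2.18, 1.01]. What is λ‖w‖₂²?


‖w‖₂² = (0.34)² + (2.18)² + (1.01)²
     = 0.1156 + 4.7524 + 1.0201
     = 5.8881
λ·‖w‖₂² = 0.01·5.8881 = 0.058881

0.058881


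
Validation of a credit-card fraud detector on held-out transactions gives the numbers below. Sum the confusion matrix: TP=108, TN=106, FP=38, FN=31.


Total = TP + TN + FP + FN
= 108 + 106 + 38 + 31
= 283
(Predicted positive: 146, predicted negative: 137)

283


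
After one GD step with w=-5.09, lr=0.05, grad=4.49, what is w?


w_new = w - α·∇
= -5.09 - 0.05·4.49
= -5.09 - 0.2245
= -5.3145

-5.3145


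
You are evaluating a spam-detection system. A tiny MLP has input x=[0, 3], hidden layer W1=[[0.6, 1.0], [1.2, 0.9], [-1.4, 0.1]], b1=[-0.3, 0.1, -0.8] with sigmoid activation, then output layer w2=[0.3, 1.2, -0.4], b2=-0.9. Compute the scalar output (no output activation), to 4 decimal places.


z1[0] = (0.6)·(0) + (1.0)·(3) - 0.3 = 2.7
z1[1] = (1.2)·(0) + (0.9)·(3) + 0.1 = 2.8
z1[2] = (-1.4)·(0) + (0.1)·(3) - 0.8 = -0.5
h = sigmoid(z1) = [0.937, 0.9427, 0.3775]
output = (0.3)·(0.937) + (1.2)·(0.9427) + (-0.4)·(0.3775) - 0.9 = 0.3613

0.3613


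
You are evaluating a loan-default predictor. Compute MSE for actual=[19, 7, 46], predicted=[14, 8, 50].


Squared errors: (19-14)²=25, (7-8)²=1, (46-50)²=16
Sum = 42
MSE = 42/3 = 14

14


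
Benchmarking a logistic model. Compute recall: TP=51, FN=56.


Recall = TP/(TP+FN)
= 51/(51+56)
= 51/107 = 47.66%

47.66%


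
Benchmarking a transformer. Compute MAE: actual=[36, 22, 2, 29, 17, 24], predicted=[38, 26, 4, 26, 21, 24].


Absolute errors: |36-38|=2, |22-26|=4, |2-4|=2, |29-26|=3, |17-21|=4, |24-24|=0
Sum = 15
MAE = 15/6 = 5/2

5/2


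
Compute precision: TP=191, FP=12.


Precision = TP/(TP+FP)
= 191/(191+12)
= 191/203 = 94.09%

94.09%


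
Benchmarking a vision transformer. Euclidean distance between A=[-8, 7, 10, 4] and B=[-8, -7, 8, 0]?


d = √((-8+ 8)² + (7+ 7)² + (10-8)² + (4-0)²)
  = √(0 + 196 + 4 + 16)
  = √216 = 14.6969

14.6969


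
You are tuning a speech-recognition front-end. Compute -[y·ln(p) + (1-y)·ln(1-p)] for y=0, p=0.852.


BCE = -[y·ln(p) + (1-y)·ln(1-p)]
= -0 - 1·ln(1-0.852)
= -ln(0.148) = 1.9105

1.9105


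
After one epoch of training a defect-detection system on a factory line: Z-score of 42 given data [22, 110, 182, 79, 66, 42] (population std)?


μ = 83.5, σ = 52.0184
z = (42 - 83.5)/52.0184 = -0.7978

-0.7978


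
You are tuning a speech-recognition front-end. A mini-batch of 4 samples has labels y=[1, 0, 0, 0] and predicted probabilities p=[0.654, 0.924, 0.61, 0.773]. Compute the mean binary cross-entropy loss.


L[0] = -ln(0.654) = 0.4246
L[1] = -ln(1-0.924) = -ln(0.076) = 2.577
L[2] = -ln(1-0.61) = -ln(0.39) = 0.9416
L[3] = -ln(1-0.773) = -ln(0.227) = 1.4828
mean = (0.4246 + 2.577 + 0.9416 + 1.4828)/4 = 1.3565

1.3565


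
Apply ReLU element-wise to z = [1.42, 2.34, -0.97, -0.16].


ReLU(1.42) = max(0, 1.42) = 1.42
ReLU(2.34) = max(0, 2.34) = 2.34
ReLU(-0.97) = max(0, -0.97) = 0.0
ReLU(-0.16) = max(0, -0.16) = 0.0
result = [1.42, 2.34, 0.0, 0.0]

[1.42, 2.34, 0.0, 0.0]


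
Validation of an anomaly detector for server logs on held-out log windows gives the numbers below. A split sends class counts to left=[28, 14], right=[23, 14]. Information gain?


Parent = [51, 28], H_parent = 0.938
H_left = 0.9183 (n=42), H_right = 0.9569 (n=37)
H_children = (42/79)·0.9183 + (37/79)·0.9569 = 0.9364
IG = 0.938 - 0.9364 = 0.0016

0.0016


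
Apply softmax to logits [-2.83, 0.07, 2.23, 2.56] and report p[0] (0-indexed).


Exponentials: e^-2.83=0.059, e^0.07=1.0725, e^2.23=9.2999, e^2.56=12.9358
Sum = 23.3672
Softmax = [0.0025, 0.0459, 0.398, 0.5536]
p[0] = 0.059/23.3672 = 0.0025

0.0025


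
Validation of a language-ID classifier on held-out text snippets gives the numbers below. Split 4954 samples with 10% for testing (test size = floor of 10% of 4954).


Test = ⌊4954·10/100⌋ = 495
Train = 4954 - 495 = 4459

Train: 4459, Test: 495


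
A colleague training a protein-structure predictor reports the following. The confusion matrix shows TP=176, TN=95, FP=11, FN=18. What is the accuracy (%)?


Accuracy = (TP+TN)/(TP+TN+FP+FN)
= (176+95)/(300)
= 271/300 = 90.33%

90.33%


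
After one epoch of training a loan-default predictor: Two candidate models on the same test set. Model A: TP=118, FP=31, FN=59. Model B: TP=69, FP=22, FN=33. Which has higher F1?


Model A: P=118/149=0.7919, R=118/177=0.6667, F1=2PR/(P+R)=2TP/(2TP+FP+FN)=236/326=0.7239
Model B: P=69/91=0.7582, R=69/102=0.6765, F1=2PR/(P+R)=2TP/(2TP+FP+FN)=138/193=0.715
0.7239 > 0.715 → Model A

Model A


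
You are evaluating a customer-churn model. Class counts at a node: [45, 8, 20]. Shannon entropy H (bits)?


Probabilities: [45/73, 8/73, 20/73] ≈ [0.6164, 0.1096, 0.274]
H = -((45/73)·log₂(45/73) + (8/73)·log₂(8/73) + (20/73)·log₂(20/73))
  = 1.2916 bits

1.2916 bits


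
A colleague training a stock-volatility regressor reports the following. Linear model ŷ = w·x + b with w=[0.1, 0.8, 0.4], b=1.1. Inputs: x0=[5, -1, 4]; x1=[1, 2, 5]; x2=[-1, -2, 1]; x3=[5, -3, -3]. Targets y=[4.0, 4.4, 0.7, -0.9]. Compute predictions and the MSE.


ŷ0 = (0.1)·(5) + (0.8)·(-1) + (0.4)·(4) + 1.1 = 2.4
ŷ1 = (0.1)·(1) + (0.8)·(2) + (0.4)·(5) + 1.1 = 4.8
ŷ2 = (0.1)·(-1) + (0.8)·(-2) + (0.4)·(1) + 1.1 = -0.2
ŷ3 = (0.1)·(5) + (0.8)·(-3) + (0.4)·(-3) + 1.1 = -2.0
errors² = [2.56, 0.16, 0.81, 1.21]
MSE = 4.7400/4 = 1.185

1.185


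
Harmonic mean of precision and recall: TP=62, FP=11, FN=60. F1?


Precision = 62/73 = 0.8493
Recall = 62/122 = 0.5082
F1 = 2·P·R/(P+R) = 2·TP/(2·TP+FP+FN) = 124/(124+11+60) = 124/195 = 0.6359

0.6359


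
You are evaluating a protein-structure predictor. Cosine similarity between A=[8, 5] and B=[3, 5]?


A·B = 8·3 + 5·5 = 49
‖A‖ = √89 = 9.434, ‖B‖ = √34 = 5.831
cos = 49/(√89·√34) = 49/√3026 = 0.8908

0.8908


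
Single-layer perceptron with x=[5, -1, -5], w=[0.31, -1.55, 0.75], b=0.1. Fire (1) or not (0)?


z = (5)·(0.31) + (-1)·(-1.55) + (-5)·(0.75) + 0.1
  = -0.55
step(z) = 0 (z<0)

0


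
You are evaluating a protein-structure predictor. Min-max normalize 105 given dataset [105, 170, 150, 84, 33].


min=33, max=170
(105-33)/(170-33) = 72/137 = 0.5255

0.5255


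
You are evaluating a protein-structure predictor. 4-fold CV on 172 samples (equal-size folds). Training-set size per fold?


Fold size = 172/4 = 43
Training per fold = 172 - 43 = 129

129


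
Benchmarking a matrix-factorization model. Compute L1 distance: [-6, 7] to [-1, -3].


d = |-6+ 1| + |7+ 3|
  = 5 + 10
  = 15

15


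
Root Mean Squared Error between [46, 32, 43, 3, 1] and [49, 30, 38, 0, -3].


MSE = 63/5 = 12.6
RMSE = √(63/5) = 3.5496

3.5496


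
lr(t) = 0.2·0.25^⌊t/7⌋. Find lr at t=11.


n_drops = ⌊11/7⌋ = 1
lr = 0.2·0.25^1 = 0.2·0.25 = 0.05

0.05


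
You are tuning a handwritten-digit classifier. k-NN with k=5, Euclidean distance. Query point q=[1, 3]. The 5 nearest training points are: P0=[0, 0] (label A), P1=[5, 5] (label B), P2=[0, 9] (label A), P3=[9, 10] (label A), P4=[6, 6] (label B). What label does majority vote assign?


d(q,P0) = 3.1623  (label A)
d(q,P1) = 4.4721  (label B)
d(q,P2) = 6.0828  (label A)
d(q,P3) = 10.6301  (label A)
d(q,P4) = 5.831  (label B)
Votes: A=3, B=2
Majority → A

A


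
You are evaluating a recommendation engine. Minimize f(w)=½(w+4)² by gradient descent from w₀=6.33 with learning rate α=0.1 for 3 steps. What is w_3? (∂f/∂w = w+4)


step 1: grad = 6.33+4 = 10.33; w = 6.33 - 0.1·(10.33) = 5.297
step 2: grad = 5.297+4 = 9.297; w = 5.297 - 0.1·(9.297) = 4.3673
step 3: grad = 4.3673+4 = 8.3673; w = 4.3673 - 0.1·(8.3673) = 3.53057

3.53057


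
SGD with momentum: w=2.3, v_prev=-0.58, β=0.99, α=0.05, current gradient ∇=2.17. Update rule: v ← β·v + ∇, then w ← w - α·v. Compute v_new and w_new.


v_new = 0.99·-0.58 + 2.17 = -0.5742 + 2.17 = 1.5958
w_new = 2.3 - 0.05·1.5958 = 2.3 - 0.07979 = 2.22021

v_new=1.5958, w_new=2.22021


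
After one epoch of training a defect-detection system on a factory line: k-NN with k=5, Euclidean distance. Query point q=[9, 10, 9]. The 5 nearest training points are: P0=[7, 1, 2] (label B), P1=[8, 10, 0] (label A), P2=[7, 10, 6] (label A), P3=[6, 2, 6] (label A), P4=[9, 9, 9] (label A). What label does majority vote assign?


d(q,P0) = 11.5758  (label B)
d(q,P1) = 9.0554  (label A)
d(q,P2) = 3.6056  (label A)
d(q,P3) = 9.0554  (label A)
d(q,P4) = 1.0  (label A)
Votes: A=4, B=1
Majority → A

A


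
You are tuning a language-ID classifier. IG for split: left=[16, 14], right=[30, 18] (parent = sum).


Parent = [46, 32], H_parent = 0.9766
H_left = 0.9968 (n=30), H_right = 0.9544 (n=48)
H_children = (30/78)·0.9968 + (48/78)·0.9544 = 0.9707
IG = 0.9766 - 0.9707 = 0.0059

0.0059


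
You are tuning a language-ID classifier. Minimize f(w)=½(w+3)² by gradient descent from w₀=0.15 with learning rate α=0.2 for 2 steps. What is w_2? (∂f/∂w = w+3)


step 1: grad = 0.15+3 = 3.15; w = 0.15 - 0.2·(3.15) = -0.48
step 2: grad = -0.48+3 = 2.52; w = -0.48 - 0.2·(2.52) = -0.984

-0.984


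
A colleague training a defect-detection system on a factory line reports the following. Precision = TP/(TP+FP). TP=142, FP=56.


Precision = TP/(TP+FP)
= 142/(142+56)
= 142/198 = 71.72%

71.72%


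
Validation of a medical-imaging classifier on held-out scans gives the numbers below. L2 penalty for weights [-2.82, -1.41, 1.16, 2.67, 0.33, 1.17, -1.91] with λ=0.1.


‖w‖₂² = (-2.82)² + (-1.41)² + (1.16)² + (2.67)² + (0.33)² + (1.17)² + (-1.91)²
     = 7.9524 + 1.9881 + 1.3456 + 7.1289 + 0.1089 + 1.3689 + 3.6481
     = 23.5409
λ·‖w‖₂² = 0.1·23.5409 = 2.35409

2.35409


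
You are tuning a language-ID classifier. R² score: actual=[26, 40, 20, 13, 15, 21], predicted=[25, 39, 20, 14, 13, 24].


ȳ = 22.5
SS_res = Σ(y-ŷ)² = 16
SS_tot = Σ(y-ȳ)² = 473.5
R² = 1 - SS_res/SS_tot = 1 - 0.0338 = 0.9662

0.9662


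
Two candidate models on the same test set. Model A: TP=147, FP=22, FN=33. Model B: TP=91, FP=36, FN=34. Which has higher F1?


Model A: P=147/169=0.8698, R=147/180=0.8167, F1=2PR/(P+R)=2TP/(2TP+FP+FN)=294/349=0.8424
Model B: P=91/127=0.7165, R=91/125=0.728, F1=2PR/(P+R)=2TP/(2TP+FP+FN)=182/252=0.7222
0.8424 > 0.7222 → Model A

Model A


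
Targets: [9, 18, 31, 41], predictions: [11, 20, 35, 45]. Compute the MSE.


Squared errors: (9-11)²=4, (18-20)²=4, (31-35)²=16, (41-45)²=16
Sum = 40
MSE = 40/4 = 10

10


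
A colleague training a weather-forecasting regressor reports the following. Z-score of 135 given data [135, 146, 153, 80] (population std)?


μ = 128.5, σ = 28.7272
z = (135 - 128.5)/28.7272 = 0.2263

0.2263


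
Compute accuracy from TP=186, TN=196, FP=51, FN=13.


Accuracy = (TP+TN)/(TP+TN+FP+FN)
= (186+196)/(446)
= 382/446 = 85.65%

85.65%


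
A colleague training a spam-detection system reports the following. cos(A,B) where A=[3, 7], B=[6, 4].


A·B = 3·6 + 7·4 = 46
‖A‖ = √58 = 7.6158, ‖B‖ = √52 = 7.2111
cos = 46/(√58·√52) = 46/√3016 = 0.8376

0.8376


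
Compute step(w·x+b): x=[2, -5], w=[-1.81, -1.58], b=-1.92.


z = (2)·(-1.81) + (-5)·(-1.58) - 1.92
  = 2.36
step(z) = 1 (z≥0)

1
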